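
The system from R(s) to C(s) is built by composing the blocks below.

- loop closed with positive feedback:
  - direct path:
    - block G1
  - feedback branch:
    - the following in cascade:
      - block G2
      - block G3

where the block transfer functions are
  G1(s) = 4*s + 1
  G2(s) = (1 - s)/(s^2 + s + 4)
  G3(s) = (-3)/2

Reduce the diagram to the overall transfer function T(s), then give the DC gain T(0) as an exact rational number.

1. reduce the series chain G2, G3 = (3*s - 3)/(2*s^2 + 2*s + 8)
2. collapse the loop (G1 forward, (G2*G3) return) = (-8*s^3 - 10*s^2 - 34*s - 8)/(10*s^2 - 11*s - 11)
Step 2 gives the overall T(s). Then T(0) = -8/(-11) = 8/11.

Therefore the answer is 8/11.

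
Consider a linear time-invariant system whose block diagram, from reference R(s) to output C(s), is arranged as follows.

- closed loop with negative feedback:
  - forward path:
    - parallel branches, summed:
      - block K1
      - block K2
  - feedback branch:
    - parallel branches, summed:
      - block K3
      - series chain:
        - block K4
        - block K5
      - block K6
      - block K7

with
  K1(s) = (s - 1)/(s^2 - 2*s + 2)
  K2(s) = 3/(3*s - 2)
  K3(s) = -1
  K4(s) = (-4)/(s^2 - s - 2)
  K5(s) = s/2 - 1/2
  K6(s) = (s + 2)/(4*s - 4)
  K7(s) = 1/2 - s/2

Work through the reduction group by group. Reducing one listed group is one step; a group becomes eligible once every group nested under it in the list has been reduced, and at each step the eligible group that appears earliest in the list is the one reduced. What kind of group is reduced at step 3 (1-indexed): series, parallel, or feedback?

(1) reduce the parallel group K1, K2
(2) reduce the series chain K4, K5
(3) combine K3, (K4*K5), K6, K7 in parallel
(4) reduce the feedback loop with forward (K1+K2) and return (K3+(K4*K5)+K6+K7)
The group at step 3 is a parallel group.

Final answer: parallel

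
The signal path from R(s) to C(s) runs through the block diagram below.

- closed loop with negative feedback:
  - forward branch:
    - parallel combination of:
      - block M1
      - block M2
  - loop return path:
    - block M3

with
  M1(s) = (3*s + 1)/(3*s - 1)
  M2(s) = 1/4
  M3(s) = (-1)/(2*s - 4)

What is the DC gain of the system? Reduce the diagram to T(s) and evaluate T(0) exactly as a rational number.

Step 1. parallel reduction of M1, M2 -> (15*s + 3)/(12*s - 4)
Step 2. apply the feedback formula to (M1+M2), M3 -> (30*s^2 - 54*s - 12)/(24*s^2 - 71*s + 13)
DC gain: substitute s = 0 into T(s) from step 2: T(0) = -12/13.

Final answer: -12/13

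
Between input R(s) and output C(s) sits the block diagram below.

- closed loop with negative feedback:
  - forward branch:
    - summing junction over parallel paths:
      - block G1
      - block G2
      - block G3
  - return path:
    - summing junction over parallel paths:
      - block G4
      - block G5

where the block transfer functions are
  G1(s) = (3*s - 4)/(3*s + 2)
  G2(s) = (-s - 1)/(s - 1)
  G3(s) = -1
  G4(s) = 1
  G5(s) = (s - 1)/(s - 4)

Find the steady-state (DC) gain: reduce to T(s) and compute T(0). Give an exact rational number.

First reduce the diagram to T(s).

[1] parallel reduction of G1, G2, G3; result (-3*s^2 - 11*s + 4)/(3*s^2 - s - 2)
[2] parallel reduction of G4, G5; result (2*s - 5)/(s - 4)
[3] apply the feedback formula to (G1+G2+G3), (G4+G5); result (3*s^3 - s^2 - 48*s + 16)/(3*s^3 + 20*s^2 - 65*s + 12)
Evaluating the step-3 result (the overall T(s)) at s = 0 gives T(0) = 16/12 = 4/3.

Answer: 4/3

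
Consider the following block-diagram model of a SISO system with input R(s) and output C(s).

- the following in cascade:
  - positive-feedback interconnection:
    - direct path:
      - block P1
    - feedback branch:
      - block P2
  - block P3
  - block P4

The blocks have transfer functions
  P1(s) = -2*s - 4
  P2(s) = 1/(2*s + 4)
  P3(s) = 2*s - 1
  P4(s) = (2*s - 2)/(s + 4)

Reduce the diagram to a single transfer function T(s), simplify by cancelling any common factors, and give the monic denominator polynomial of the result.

Step 1: collapse the loop (P1 forward, P2 return): -s - 2
Step 2: cascade [P1/(1-P1*P2)], P3, P4: (-4*s^3 - 2*s^2 + 10*s - 4)/(s + 4)
The result of step 2 is T(s) in lowest terms. Its denominator already has leading coefficient 1, so it is monic as it stands.

Hence the answer: s + 4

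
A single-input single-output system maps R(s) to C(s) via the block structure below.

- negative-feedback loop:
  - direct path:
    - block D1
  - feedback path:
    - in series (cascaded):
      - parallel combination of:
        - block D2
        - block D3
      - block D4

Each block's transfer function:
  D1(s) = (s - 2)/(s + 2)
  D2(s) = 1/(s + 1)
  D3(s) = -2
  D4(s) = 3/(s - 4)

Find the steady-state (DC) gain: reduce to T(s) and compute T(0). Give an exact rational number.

(1) combine D2, D3 in parallel, giving (-2*s - 1)/(s + 1)
(2) reduce the series chain (D2+D3), D4, giving (-6*s - 3)/(s^2 - 3*s - 4)
(3) close the feedback loop around D1, ((D2+D3)*D4), giving (s^3 - 5*s^2 + 2*s + 8)/(s^3 - 7*s^2 - s - 2)
That last expression is T(s); at s = 0 only the constant terms survive, so T(0) = 8/(-2) = -4.

Hence the answer: -4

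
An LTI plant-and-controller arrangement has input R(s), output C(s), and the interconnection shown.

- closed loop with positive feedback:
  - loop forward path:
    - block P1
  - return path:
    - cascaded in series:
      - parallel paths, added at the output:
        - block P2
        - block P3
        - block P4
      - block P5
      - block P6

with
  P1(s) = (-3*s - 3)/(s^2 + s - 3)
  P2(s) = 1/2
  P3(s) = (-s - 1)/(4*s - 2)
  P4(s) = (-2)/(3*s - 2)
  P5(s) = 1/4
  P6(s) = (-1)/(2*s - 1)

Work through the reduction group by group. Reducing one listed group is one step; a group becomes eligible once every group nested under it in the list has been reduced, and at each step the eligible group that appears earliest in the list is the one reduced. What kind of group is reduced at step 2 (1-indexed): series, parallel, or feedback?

Step 1. add P2, P3, P4 (parallel)
Step 2. multiply (P2+P3+P4), P5, P6 (series)
Step 3. reduce the feedback loop with forward P1 and return ((P2+P3+P4)*P5*P6)
The group at step 2 is a series group.

Hence the answer: series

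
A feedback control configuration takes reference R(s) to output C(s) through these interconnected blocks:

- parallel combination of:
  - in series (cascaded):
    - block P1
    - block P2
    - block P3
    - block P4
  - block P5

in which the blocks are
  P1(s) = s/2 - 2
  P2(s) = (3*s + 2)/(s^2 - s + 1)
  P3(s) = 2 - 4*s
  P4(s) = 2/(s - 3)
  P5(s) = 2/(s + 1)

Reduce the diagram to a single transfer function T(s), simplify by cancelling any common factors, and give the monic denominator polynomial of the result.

Step 1: reduce the series chain P1, P2, P3, P4; result (-12*s^3 + 46*s^2 + 12*s - 16)/(s^3 - 4*s^2 + 4*s - 3)
Step 2: parallel reduction of (P1*P2*P3*P4), P5; result (-12*s^4 + 36*s^3 + 50*s^2 + 4*s - 22)/(s^4 - 3*s^3 + s - 3)
T(s) is the step-2 result (common factors already cancelled). Leading coefficient of the denominator: 1, so no rescaling is needed.

Answer: s^4 - 3*s^3 + s - 3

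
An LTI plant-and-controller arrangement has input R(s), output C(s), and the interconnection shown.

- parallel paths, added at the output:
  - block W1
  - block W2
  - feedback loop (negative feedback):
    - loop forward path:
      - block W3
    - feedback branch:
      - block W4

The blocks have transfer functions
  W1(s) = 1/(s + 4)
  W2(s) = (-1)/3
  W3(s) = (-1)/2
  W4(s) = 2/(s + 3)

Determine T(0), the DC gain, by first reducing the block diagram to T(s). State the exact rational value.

The answer is -5/6.

Reasoning:
Step 1 - close the feedback loop around W3, W4; result (-s - 3)/(2*s + 4)
Step 2 - parallel reduction of W1, W2, [W3/(1+W3*W4)]; result (-5*s^2 - 27*s - 40)/(6*s^2 + 36*s + 48)
The step-2 result is T(s). Setting s = 0: T(0) = -40/48 = -5/6.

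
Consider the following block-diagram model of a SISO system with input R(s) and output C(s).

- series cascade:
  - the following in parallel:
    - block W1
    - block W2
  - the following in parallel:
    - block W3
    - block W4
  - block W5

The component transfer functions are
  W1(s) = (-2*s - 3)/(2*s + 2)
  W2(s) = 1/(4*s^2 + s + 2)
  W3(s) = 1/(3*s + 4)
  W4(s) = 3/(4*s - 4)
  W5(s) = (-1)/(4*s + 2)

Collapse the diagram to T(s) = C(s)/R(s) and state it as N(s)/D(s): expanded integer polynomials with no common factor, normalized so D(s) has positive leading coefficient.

Reducing step by step:

Step 1 - parallel reduction of W1, W2: (-8*s^3 - 14*s^2 - 5*s - 4)/(8*s^3 + 10*s^2 + 6*s + 4)
Step 2 - combine W3, W4 in parallel: (13*s + 8)/(12*s^2 + 4*s - 16)
Step 3 - combine (W1+W2), (W3+W4), W5 in series; the result is T(s) itself (integer coefficients, no common factor, positive leading denominator coefficient)

Answer: (104*s^4 + 246*s^3 + 177*s^2 + 92*s + 32)/(384*s^6 + 800*s^5 + 240*s^4 - 384*s^3 - 496*s^2 - 416*s - 128)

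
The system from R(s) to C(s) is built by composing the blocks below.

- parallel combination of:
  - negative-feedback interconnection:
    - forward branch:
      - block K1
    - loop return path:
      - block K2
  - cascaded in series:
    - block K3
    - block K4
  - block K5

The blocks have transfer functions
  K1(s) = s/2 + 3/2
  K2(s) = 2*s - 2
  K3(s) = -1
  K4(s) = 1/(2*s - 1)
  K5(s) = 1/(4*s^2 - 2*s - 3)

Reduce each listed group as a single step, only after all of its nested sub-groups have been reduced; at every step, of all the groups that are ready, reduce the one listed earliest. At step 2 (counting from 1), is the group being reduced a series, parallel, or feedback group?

Answer: series

Working:
Step 1 - close the feedback loop around K1, K2
Step 2 - series reduction of K3, K4
Step 3 - reduce the parallel group [K1/(1+K1*K2)], (K3*K4), K5
So the answer for step 2 is series.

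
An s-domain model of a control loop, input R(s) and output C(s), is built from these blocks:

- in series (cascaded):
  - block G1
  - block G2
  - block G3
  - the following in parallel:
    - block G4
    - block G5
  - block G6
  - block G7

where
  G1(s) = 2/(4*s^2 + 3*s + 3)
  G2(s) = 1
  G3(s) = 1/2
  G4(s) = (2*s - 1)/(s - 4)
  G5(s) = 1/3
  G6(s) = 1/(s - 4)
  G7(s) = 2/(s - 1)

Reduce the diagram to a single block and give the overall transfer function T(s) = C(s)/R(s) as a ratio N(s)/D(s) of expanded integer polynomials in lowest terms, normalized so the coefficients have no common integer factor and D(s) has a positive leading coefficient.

Answer: 14/(12*s^4 - 87*s^3 + 129*s^2 + 72*s + 144)

Working:
[1] add G4, G5 (parallel) gives (7*s - 7)/(3*s - 12)
[2] cascade G1, G2, G3, (G4+G5), G6, G7 - this is the overall T(s), already in the required normalized form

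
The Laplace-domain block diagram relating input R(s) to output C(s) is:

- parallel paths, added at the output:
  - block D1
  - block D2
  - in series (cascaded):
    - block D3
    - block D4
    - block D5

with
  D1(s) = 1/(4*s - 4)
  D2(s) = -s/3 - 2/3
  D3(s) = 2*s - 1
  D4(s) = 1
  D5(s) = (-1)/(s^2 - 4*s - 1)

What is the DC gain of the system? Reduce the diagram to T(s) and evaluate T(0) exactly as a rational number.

Answer: -23/12

Working:
Step 1. series reduction of D3, D4, D5, giving (1 - 2*s)/(s^2 - 4*s - 1)
Step 2. sum the parallel branches D1, D2, (D3*D4*D5), giving (-4*s^4 + 12*s^3 + 7*s^2 - 4*s - 23)/(12*s^3 - 60*s^2 + 36*s + 12)
That last expression is T(s); at s = 0 only the constant terms survive, so T(0) = -23/12.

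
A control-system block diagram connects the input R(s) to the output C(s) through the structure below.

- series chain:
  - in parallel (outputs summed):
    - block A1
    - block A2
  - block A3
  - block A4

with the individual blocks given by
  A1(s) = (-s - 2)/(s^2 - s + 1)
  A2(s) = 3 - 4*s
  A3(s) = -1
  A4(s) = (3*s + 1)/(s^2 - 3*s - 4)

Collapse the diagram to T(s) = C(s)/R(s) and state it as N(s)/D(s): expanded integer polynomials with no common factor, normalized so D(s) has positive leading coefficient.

Reducing step by step:

Step 1: combine A1, A2 in parallel = (-4*s^3 + 7*s^2 - 8*s + 1)/(s^2 - s + 1)
Step 2: cascade (A1+A2), A3, A4, giving the overall T(s)

Answer: (12*s^4 - 17*s^3 + 17*s^2 + 5*s - 1)/(s^4 - 4*s^3 + s - 4)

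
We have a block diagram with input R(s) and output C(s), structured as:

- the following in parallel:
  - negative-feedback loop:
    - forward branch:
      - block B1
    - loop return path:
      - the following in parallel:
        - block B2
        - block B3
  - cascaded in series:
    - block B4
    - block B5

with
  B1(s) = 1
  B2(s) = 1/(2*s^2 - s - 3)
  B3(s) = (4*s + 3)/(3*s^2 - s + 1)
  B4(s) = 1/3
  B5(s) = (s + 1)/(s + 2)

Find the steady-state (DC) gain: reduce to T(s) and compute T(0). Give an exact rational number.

The answer is 29/66.

Reasoning:
Step 1 - parallel reduction of B2, B3: (8*s^3 + 5*s^2 - 16*s - 8)/(6*s^4 - 5*s^3 - 6*s^2 + 2*s - 3)
Step 2 - collapse the loop (B1 forward, (B2+B3) return): (6*s^4 - 5*s^3 - 6*s^2 + 2*s - 3)/(6*s^4 + 3*s^3 - s^2 - 14*s - 11)
Step 3 - multiply B4, B5 (series): (s + 1)/(3*s + 6)
Step 4 - sum the parallel branches [B1/(1+B1*(B2+B3))], (B4*B5): (24*s^5 + 30*s^4 - 46*s^3 - 45*s^2 - 22*s - 29)/(18*s^5 + 45*s^4 + 15*s^3 - 48*s^2 - 117*s - 66)
The step-4 result is T(s). Setting s = 0: T(0) = -29/(-66) = 29/66.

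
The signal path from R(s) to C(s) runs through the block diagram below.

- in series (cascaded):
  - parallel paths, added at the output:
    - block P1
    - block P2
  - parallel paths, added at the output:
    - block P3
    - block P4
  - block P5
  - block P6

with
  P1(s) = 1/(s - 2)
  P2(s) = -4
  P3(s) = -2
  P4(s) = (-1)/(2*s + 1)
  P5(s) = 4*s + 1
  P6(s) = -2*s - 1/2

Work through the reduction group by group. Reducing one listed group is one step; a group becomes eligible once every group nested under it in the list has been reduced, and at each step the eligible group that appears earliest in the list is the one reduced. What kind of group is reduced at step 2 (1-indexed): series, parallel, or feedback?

The answer is parallel.

Reasoning:
Step 1: reduce the parallel group P1, P2
Step 2: parallel reduction of P3, P4
Step 3: series reduction of (P1+P2), (P3+P4), P5, P6
Step 2 collapses a parallel group.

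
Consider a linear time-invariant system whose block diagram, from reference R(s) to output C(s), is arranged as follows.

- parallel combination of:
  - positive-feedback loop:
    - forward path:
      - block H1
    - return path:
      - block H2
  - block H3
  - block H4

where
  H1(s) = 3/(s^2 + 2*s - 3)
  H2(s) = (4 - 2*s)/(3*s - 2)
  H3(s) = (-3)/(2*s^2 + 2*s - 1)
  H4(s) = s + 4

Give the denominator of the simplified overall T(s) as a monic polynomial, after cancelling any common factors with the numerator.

Answer: s^5 + 7*s^4/3 - 3*s^3/2 - 5*s^2 - 5*s/6 + 1

Working:
Step 1: collapse the loop (H1 forward, H2 return): (9*s - 6)/(3*s^3 + 4*s^2 - 7*s - 6)
Step 2: add [H1/(1-H1*H2)], H3, H4 (parallel): (6*s^6 + 38*s^5 + 47*s^4 - 57*s^3 - 131*s^2 - 14*s + 48)/(6*s^5 + 14*s^4 - 9*s^3 - 30*s^2 - 5*s + 6)
No further cancellation is possible in the step-2 result, so that is T(s). Its denominator becomes monic after dividing by the leading coefficient 6.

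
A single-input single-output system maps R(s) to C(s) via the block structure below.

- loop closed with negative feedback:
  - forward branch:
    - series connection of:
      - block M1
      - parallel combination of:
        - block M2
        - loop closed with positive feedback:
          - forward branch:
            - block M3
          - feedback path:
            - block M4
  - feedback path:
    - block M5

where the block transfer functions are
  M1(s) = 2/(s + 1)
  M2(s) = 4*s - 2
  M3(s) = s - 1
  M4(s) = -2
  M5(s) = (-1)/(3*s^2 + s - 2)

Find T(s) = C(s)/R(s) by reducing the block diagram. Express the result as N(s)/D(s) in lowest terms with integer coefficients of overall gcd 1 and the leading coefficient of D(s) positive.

Step 1: collapse the loop (M3 forward, M4 return); result (s - 1)/(2*s - 1)
Step 2: sum the parallel branches M2, [M3/(1-M3*M4)]; result (8*s^2 - 7*s + 1)/(2*s - 1)
Step 3: cascade M1, (M2+[M3/(1-M3*M4)]); result (16*s^2 - 14*s + 2)/(2*s^2 + s - 1)
Step 4: close the feedback loop around (M1*(M2+[M3/(1-M3*M4)])), M5; the result is T(s) itself (integer coefficients, no common factor, positive leading denominator coefficient)

Therefore the answer is (48*s^4 - 26*s^3 - 40*s^2 + 30*s - 4)/(6*s^4 + 5*s^3 - 22*s^2 + 11*s).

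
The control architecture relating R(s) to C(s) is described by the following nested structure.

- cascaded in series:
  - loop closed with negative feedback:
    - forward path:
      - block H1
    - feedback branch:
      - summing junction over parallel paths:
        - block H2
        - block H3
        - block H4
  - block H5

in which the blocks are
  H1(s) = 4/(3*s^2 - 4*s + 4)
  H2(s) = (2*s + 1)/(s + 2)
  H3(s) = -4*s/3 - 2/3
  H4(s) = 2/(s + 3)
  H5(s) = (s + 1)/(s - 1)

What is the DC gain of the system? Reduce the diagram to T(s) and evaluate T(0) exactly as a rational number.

Step 1. sum the parallel branches H2, H3, H4, giving (-4*s^3 - 16*s^2 - 7*s + 9)/(3*s^2 + 15*s + 18)
Step 2. feedback reduction of H1, (H2+H3+H4), giving (12*s^2 + 60*s + 72)/(9*s^4 + 17*s^3 - 58*s^2 - 40*s + 108)
Step 3. combine [H1/(1+H1*(H2+H3+H4))], H5 in series, giving (12*s^3 + 72*s^2 + 132*s + 72)/(9*s^5 + 8*s^4 - 75*s^3 + 18*s^2 + 148*s - 108)
Evaluating the step-3 result (the overall T(s)) at s = 0 gives T(0) = 72/(-108) = -2/3.

Answer: -2/3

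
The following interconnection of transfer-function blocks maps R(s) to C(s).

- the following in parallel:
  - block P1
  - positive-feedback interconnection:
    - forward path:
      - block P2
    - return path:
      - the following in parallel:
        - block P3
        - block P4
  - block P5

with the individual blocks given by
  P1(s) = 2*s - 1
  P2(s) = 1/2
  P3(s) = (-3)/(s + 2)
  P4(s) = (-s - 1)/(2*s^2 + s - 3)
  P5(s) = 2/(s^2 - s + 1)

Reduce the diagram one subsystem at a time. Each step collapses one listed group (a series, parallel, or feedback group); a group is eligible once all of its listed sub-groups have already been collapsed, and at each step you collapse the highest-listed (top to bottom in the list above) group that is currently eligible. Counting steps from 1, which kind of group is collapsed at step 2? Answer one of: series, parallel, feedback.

Step 1: parallel reduction of P3, P4
Step 2: collapse the loop (P2 forward, (P3+P4) return)
Step 3: parallel reduction of P1, [P2/(1-P2*(P3+P4))], P5
Step 2: feedback.

Therefore the answer is feedback.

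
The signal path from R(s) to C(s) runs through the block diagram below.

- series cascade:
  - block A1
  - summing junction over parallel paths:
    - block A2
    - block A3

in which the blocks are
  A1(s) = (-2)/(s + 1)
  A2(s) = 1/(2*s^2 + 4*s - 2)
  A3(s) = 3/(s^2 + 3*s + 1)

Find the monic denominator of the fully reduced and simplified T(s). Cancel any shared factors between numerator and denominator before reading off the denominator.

The answer is s^5 + 6*s^4 + 11*s^3 + 5*s^2 - 2*s - 1.

Reasoning:
1. sum the parallel branches A2, A3 gives (7*s^2 + 15*s - 5)/(2*s^4 + 10*s^3 + 12*s^2 - 2*s - 2)
2. combine A1, (A2+A3) in series gives (-7*s^2 - 15*s + 5)/(s^5 + 6*s^4 + 11*s^3 + 5*s^2 - 2*s - 1)
No further cancellation is possible in the step-2 result, so that is T(s). Its denominator is already monic.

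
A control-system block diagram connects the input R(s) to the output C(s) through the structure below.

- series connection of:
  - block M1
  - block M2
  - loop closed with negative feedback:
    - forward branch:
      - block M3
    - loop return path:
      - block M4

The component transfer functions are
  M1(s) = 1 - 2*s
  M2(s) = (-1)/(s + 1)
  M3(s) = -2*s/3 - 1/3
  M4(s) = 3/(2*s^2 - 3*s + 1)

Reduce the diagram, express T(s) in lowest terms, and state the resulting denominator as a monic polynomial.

Step 1 - close the feedback loop around M3, M4 = (-4*s^3 + 4*s^2 + s - 1)/(6*s^2 - 15*s)
Step 2 - series reduction of M1, M2, [M3/(1+M3*M4)] = (-8*s^4 + 12*s^3 - 2*s^2 - 3*s + 1)/(6*s^3 - 9*s^2 - 15*s)
T(s) is the step-2 result (common factors already cancelled). Leading coefficient of the denominator: 6. Divide through by 6 for the monic polynomial.

Therefore the answer is s^3 - 3*s^2/2 - 5*s/2.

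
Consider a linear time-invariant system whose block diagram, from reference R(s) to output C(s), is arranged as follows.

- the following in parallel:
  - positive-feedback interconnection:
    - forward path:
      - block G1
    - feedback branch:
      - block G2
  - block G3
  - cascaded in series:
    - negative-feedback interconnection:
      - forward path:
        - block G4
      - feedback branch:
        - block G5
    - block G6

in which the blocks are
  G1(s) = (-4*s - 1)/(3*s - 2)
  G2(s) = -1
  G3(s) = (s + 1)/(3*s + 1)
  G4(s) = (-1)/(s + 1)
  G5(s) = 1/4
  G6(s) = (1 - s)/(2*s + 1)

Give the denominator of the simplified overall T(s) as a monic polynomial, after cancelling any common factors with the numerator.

First reduce the diagram to T(s).

Step 1 - collapse the loop (G1 forward, G2 return), giving (4*s + 1)/(s + 3)
Step 2 - collapse the loop (G4 forward, G5 return), giving (-4)/(4*s + 3)
Step 3 - reduce the series chain [G4/(1+G4*G5)], G6, giving (4*s - 4)/(8*s^2 + 10*s + 3)
Step 4 - reduce the parallel group [G1/(1-G1*G2)], G3, ([G4/(1+G4*G5)]*G6), giving (104*s^4 + 230*s^3 + 209*s^2 + 45*s)/(24*s^4 + 110*s^3 + 133*s^2 + 60*s + 9)
Step 4 gives the fully reduced T(s), with no common factor left to cancel. The denominator's leading coefficient is 24, so divide each of its coefficients by 24 to get the monic form.

Answer: s^4 + 55*s^3/12 + 133*s^2/24 + 5*s/2 + 3/8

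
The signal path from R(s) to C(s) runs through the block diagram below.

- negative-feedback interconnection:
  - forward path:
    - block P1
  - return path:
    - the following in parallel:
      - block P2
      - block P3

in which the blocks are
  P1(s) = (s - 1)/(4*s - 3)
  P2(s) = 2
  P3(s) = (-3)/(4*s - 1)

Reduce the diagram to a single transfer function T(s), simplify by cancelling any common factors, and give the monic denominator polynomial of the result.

First reduce the diagram to T(s).

1. reduce the parallel group P2, P3 = (8*s - 5)/(4*s - 1)
2. close the feedback loop around P1, (P2+P3) = (4*s^2 - 5*s + 1)/(24*s^2 - 29*s + 8)
T(s) is the step-2 result (common factors already cancelled). Leading coefficient of the denominator: 24. Divide through by 24 for the monic polynomial.

Answer: s^2 - 29*s/24 + 1/3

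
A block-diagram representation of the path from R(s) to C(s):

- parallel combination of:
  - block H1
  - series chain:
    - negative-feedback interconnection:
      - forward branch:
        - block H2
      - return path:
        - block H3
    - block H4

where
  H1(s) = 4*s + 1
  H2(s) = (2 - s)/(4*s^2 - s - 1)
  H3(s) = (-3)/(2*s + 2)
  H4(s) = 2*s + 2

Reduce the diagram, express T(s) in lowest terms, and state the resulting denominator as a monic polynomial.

(1) close the feedback loop around H2, H3 gives (-2*s^2 + 2*s + 4)/(8*s^3 + 6*s^2 - s - 8)
(2) combine [H2/(1+H2*H3)], H4 in series gives (-4*s^3 + 12*s + 8)/(8*s^3 + 6*s^2 - s - 8)
(3) reduce the parallel group H1, ([H2/(1+H2*H3)]*H4) gives (32*s^4 + 28*s^3 + 2*s^2 - 21*s)/(8*s^3 + 6*s^2 - s - 8)
No further cancellation is possible in the step-3 result, so that is T(s). Its denominator becomes monic after dividing by the leading coefficient 8.

Hence the answer: s^3 + 3*s^2/4 - s/8 - 1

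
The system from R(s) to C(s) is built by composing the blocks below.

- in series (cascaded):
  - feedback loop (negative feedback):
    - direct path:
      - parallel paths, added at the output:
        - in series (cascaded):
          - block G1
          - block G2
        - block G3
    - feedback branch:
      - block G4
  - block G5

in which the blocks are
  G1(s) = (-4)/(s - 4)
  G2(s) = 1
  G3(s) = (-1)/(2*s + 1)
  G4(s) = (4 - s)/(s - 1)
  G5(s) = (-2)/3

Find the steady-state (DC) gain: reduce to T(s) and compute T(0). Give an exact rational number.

Answer: 0

Working:
Step 1. cascade G1, G2 = (-4)/(s - 4)
Step 2. combine (G1*G2), G3 in parallel = (-9*s)/(2*s^2 - 7*s - 4)
Step 3. feedback reduction of ((G1*G2)+G3), G4 = (-9*s^2 + 9*s)/(2*s^3 - 33*s + 4)
Step 4. cascade [((G1*G2)+G3)/(1+((G1*G2)+G3)*G4)], G5 = (6*s^2 - 6*s)/(2*s^3 - 33*s + 4)
Step 4 gives the overall T(s). Then T(0) = 0/4 = 0.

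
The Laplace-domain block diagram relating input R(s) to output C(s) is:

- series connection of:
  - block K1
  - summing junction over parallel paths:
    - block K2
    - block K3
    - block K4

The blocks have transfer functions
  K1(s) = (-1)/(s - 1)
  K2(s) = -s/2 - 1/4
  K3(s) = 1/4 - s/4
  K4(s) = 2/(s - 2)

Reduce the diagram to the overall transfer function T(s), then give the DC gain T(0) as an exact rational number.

Answer: -1

Working:
Step 1. parallel reduction of K2, K3, K4: (-3*s^2 + 6*s + 8)/(4*s - 8)
Step 2. reduce the series chain K1, (K2+K3+K4): (3*s^2 - 6*s - 8)/(4*s^2 - 12*s + 8)
The step-2 result is T(s). Setting s = 0: T(0) = -8/8 = -1.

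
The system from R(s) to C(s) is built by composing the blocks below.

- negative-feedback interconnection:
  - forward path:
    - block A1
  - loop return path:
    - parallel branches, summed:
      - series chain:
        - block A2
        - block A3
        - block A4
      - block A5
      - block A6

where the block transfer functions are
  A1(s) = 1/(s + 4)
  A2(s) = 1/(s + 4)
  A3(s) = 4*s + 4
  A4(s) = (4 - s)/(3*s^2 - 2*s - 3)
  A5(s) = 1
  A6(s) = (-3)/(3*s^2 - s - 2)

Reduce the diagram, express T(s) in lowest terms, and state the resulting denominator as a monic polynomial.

Step 1: cascade A2, A3, A4 gives (-4*s^2 + 12*s + 16)/(3*s^3 + 10*s^2 - 11*s - 12)
Step 2: add (A2*A3*A4), A5, A6 (parallel) gives (9*s^5 + 15*s^4 - 18*s^3 - 31*s^2 + 27*s + 28)/(9*s^5 + 27*s^4 - 49*s^3 - 45*s^2 + 34*s + 24)
Step 3: feedback reduction of A1, ((A2*A3*A4)+A5+A6) gives (9*s^5 + 27*s^4 - 49*s^3 - 45*s^2 + 34*s + 24)/(9*s^6 + 72*s^5 + 74*s^4 - 259*s^3 - 177*s^2 + 187*s + 124)
No further cancellation is possible in the step-3 result, so that is T(s). Its denominator becomes monic after dividing by the leading coefficient 9.

Final answer: s^6 + 8*s^5 + 74*s^4/9 - 259*s^3/9 - 59*s^2/3 + 187*s/9 + 124/9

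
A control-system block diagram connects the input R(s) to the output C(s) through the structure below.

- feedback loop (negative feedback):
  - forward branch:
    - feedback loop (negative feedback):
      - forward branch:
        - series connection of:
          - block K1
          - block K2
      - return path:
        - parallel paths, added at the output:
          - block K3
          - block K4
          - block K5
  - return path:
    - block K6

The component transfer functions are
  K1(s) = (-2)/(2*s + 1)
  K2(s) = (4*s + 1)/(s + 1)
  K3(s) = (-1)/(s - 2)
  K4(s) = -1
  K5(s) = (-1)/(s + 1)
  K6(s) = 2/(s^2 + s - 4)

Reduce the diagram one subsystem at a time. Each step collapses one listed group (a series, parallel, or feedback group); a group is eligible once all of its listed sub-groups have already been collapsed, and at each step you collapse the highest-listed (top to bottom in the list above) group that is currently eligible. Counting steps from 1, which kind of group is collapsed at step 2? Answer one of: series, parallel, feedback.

The answer is parallel.

Reasoning:
Step 1 - cascade K1, K2
Step 2 - reduce the parallel group K3, K4, K5
Step 3 - reduce the feedback loop with forward (K1*K2) and return (K3+K4+K5)
Step 4 - collapse the loop ([(K1*K2)/(1+(K1*K2)*(K3+K4+K5))] forward, K6 return)
The group at step 2 is a parallel group.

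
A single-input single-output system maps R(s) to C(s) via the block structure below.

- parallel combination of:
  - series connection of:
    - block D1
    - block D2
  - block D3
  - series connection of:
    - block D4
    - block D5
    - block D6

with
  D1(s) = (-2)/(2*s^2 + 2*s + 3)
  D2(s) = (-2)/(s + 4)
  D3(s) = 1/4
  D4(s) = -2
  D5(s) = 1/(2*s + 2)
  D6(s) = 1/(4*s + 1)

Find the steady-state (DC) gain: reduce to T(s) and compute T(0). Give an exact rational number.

(1) combine D1, D2 in series; result 4/(2*s^3 + 10*s^2 + 11*s + 12)
(2) combine D4, D5, D6 in series; result (-1)/(4*s^2 + 5*s + 1)
(3) combine (D1*D2), D3, (D4*D5*D6) in parallel; result (8*s^5 + 50*s^4 + 88*s^3 + 137*s^2 + 107*s - 20)/(32*s^5 + 200*s^4 + 384*s^3 + 452*s^2 + 284*s + 48)
That last expression is T(s); at s = 0 only the constant terms survive, so T(0) = -20/48 = -5/12.

Hence the answer: -5/12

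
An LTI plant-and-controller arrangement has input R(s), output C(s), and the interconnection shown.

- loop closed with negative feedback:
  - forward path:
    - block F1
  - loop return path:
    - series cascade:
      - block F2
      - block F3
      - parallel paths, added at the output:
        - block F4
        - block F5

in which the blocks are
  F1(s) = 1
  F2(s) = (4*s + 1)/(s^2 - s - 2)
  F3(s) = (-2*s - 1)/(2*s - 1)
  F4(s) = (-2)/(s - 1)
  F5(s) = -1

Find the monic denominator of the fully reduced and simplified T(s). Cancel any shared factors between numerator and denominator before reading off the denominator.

Step 1. sum the parallel branches F4, F5; result (-s - 1)/(s - 1)
Step 2. cascade F2, F3, (F4+F5); result (8*s^2 + 6*s + 1)/(2*s^3 - 7*s^2 + 7*s - 2)
Step 3. reduce the feedback loop with forward F1 and return (F2*F3*(F4+F5)); result (2*s^3 - 7*s^2 + 7*s - 2)/(2*s^3 + s^2 + 13*s - 1)
No further cancellation is possible in the step-3 result, so that is T(s). Its denominator becomes monic after dividing by the leading coefficient 2.

Hence the answer: s^3 + s^2/2 + 13*s/2 - 1/2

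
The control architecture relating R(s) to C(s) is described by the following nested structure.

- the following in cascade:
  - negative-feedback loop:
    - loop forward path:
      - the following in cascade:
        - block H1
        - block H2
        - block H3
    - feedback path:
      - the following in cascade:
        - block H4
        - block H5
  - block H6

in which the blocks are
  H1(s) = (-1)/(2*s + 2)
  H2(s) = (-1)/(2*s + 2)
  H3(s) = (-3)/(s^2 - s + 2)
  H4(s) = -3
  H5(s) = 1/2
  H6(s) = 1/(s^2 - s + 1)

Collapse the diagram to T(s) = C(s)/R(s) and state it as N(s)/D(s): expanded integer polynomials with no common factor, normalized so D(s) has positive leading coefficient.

First reduce the diagram to T(s).

1. reduce the series chain H1, H2, H3 -> (-3)/(4*s^4 + 4*s^3 + 4*s^2 + 12*s + 8)
2. multiply H4, H5 (series) -> (-3)/2
3. collapse the loop ((H1*H2*H3) forward, (H4*H5) return) -> (-6)/(8*s^4 + 8*s^3 + 8*s^2 + 24*s + 25)
4. multiply [(H1*H2*H3)/(1+(H1*H2*H3)*(H4*H5))], H6 (series) - this is the overall T(s), already in the required normalized form

Answer: (-6)/(8*s^6 + 8*s^4 + 24*s^3 + 9*s^2 - s + 25)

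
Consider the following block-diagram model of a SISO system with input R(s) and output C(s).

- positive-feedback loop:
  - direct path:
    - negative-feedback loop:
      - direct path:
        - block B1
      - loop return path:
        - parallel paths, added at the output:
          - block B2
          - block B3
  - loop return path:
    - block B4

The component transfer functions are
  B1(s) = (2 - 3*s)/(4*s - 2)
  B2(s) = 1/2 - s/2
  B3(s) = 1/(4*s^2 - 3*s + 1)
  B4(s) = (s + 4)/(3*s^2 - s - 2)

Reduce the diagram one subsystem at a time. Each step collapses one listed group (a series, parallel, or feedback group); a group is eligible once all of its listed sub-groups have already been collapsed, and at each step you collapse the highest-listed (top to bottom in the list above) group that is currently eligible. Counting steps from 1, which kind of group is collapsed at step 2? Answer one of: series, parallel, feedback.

(1) sum the parallel branches B2, B3
(2) close the feedback loop around B1, (B2+B3)
(3) reduce the feedback loop with forward [B1/(1+B1*(B2+B3))] and return B4
Step 2: feedback.

Final answer: feedback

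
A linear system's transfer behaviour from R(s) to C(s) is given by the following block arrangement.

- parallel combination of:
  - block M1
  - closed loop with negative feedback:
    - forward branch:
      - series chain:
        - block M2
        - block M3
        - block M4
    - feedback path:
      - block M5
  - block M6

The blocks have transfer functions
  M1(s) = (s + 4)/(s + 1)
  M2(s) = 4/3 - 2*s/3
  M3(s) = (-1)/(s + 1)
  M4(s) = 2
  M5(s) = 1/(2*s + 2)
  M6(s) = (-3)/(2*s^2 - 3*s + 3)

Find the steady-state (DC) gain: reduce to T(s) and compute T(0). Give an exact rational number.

First reduce the diagram to T(s).

1. cascade M2, M3, M4 gives (4*s - 8)/(3*s + 3)
2. reduce the feedback loop with forward (M2*M3*M4) and return M5 gives (4*s^2 - 4*s - 8)/(3*s^2 + 8*s - 1)
3. parallel reduction of M1, [(M2*M3*M4)/(1+(M2*M3*M4)*M5)], M6 gives (14*s^5 + 19*s^4 - 10*s^3 - 54*s^2 + 72*s - 33)/(6*s^5 + 13*s^4 - 10*s^3 + 10*s^2 + 24*s - 3)
Step 3 gives the overall T(s). Then T(0) = -33/(-3) = 11.

Answer: 11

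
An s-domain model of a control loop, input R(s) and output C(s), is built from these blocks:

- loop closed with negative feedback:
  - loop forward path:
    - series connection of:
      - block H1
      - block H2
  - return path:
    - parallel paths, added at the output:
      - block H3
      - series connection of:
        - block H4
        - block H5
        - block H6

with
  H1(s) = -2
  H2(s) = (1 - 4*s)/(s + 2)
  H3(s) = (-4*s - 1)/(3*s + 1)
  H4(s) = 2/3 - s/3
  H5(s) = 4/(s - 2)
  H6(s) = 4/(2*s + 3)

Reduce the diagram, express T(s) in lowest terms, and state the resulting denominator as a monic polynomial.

Answer: s^3 + 201*s^2/58 - 55*s/174 - 34/87

Working:
(1) combine H1, H2 in series: (8*s - 2)/(s + 2)
(2) cascade H4, H5, H6: (-16)/(6*s + 9)
(3) parallel reduction of H3, (H4*H5*H6): (-24*s^2 - 90*s - 25)/(18*s^2 + 33*s + 9)
(4) close the feedback loop around (H1*H2), (H3+(H4*H5*H6)): (-144*s^3 - 228*s^2 - 6*s + 18)/(174*s^3 + 603*s^2 - 55*s - 68)
The result of step 4 is T(s) in lowest terms. Its denominator has leading coefficient 174; dividing the denominator through by 174 makes it monic.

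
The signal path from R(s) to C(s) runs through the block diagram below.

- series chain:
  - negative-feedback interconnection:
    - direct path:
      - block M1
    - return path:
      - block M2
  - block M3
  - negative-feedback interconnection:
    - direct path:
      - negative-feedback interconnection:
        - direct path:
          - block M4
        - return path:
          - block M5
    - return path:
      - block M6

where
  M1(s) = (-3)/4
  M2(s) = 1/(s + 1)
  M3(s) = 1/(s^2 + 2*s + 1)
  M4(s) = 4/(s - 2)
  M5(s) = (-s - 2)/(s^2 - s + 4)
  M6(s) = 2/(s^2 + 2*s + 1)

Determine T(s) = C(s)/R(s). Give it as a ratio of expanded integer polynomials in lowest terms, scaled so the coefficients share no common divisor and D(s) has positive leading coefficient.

First reduce the diagram to T(s).

[1] feedback reduction of M1, M2 -> (-3*s - 3)/(4*s + 1)
[2] feedback reduction of M4, M5 -> (4*s^2 - 4*s + 16)/(s^3 - 3*s^2 + 2*s - 16)
[3] apply the feedback formula to [M4/(1+M4*M5)], M6 -> (4*s^4 + 4*s^3 + 12*s^2 + 28*s + 16)/(s^5 - s^4 - 3*s^3 - 7*s^2 - 38*s + 16)
[4] combine [M1/(1+M1*M2)], M3, [[M4/(1+M4*M5)]/(1+[M4/(1+M4*M5)]*M6)] in series: this yields T(s), and no further normalization is needed

Answer: (-12*s^3 - 36*s - 48)/(4*s^6 - 3*s^5 - 13*s^4 - 31*s^3 - 159*s^2 + 26*s + 16)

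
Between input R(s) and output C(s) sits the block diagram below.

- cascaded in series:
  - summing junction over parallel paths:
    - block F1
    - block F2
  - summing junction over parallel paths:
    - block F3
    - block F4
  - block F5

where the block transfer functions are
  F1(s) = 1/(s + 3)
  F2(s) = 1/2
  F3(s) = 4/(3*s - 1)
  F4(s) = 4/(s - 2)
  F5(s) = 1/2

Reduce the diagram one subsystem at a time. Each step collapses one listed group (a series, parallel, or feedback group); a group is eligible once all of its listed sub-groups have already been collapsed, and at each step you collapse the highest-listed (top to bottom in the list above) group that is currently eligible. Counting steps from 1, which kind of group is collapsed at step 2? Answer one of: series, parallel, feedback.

The answer is parallel.

Reasoning:
Step 1. sum the parallel branches F1, F2
Step 2. parallel reduction of F3, F4
Step 3. series reduction of (F1+F2), (F3+F4), F5
At step 2 the group reduced is parallel.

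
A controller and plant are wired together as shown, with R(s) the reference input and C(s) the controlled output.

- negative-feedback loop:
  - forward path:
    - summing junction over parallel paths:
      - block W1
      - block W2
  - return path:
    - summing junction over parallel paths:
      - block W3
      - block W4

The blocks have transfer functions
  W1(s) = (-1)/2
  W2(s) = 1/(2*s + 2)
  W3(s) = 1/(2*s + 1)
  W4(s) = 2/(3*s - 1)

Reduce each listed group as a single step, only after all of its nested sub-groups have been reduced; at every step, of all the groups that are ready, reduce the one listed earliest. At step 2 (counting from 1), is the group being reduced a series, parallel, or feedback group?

(1) add W1, W2 (parallel)
(2) reduce the parallel group W3, W4
(3) close the feedback loop around (W1+W2), (W3+W4)
The group at step 2 is a parallel group.

Hence the answer: parallel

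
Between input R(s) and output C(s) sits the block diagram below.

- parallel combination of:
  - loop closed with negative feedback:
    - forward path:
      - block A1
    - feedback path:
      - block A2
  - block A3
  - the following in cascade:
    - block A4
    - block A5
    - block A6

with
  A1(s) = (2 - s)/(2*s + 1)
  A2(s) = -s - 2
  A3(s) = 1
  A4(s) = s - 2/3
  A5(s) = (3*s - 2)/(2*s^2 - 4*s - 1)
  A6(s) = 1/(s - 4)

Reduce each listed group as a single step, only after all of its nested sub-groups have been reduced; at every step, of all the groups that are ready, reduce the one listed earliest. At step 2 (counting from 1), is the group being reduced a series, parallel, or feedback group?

Answer: series

Working:
Step 1: close the feedback loop around A1, A2
Step 2: reduce the series chain A4, A5, A6
Step 3: sum the parallel branches [A1/(1+A1*A2)], A3, (A4*A5*A6)
The group at step 2 is a series group.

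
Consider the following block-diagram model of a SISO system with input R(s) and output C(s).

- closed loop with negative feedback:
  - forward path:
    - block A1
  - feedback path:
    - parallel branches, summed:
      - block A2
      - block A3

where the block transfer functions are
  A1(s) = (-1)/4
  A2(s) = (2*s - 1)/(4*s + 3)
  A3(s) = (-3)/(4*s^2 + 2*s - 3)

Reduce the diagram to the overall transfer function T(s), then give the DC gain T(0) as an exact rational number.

(1) reduce the parallel group A2, A3, giving (8*s^3 - 20*s - 6)/(16*s^3 + 20*s^2 - 6*s - 9)
(2) collapse the loop (A1 forward, (A2+A3) return), giving (-16*s^3 - 20*s^2 + 6*s + 9)/(56*s^3 + 80*s^2 - 4*s - 30)
Evaluating the step-2 result (the overall T(s)) at s = 0 gives T(0) = 9/(-30) = -3/10.

Answer: -3/10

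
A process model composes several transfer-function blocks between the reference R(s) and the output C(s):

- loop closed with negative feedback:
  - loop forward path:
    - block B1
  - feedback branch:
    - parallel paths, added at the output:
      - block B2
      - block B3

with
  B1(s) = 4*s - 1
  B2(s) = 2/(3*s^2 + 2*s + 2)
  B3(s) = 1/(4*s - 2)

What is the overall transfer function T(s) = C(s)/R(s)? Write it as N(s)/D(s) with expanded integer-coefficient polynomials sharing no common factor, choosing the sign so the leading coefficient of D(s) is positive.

The answer is (48*s^4 - 4*s^3 + 14*s^2 - 20*s + 4)/(24*s^3 + 39*s^2 - 14*s - 2).

Reasoning:
Step 1: combine B2, B3 in parallel gives (3*s^2 + 10*s - 2)/(12*s^3 + 2*s^2 + 4*s - 4)
Step 2: close the feedback loop around B1, (B2+B3), giving the overall T(s)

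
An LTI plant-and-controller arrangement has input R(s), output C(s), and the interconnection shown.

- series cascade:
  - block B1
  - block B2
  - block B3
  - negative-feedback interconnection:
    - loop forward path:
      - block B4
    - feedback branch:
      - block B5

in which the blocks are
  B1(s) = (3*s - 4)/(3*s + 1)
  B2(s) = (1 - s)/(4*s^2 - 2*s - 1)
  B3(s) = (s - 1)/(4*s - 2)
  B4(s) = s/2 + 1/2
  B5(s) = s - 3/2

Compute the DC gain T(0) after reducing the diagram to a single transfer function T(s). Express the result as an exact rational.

The answer is 4.

Reasoning:
[1] feedback reduction of B4, B5 gives (2*s + 2)/(2*s^2 - s + 1)
[2] series reduction of B1, B2, B3, [B4/(1+B4*B5)] gives (-3*s^4 + 7*s^3 - s^2 - 7*s + 4)/(48*s^6 - 56*s^5 + 24*s^4 - 2*s^3 - 9*s^2 + 2*s + 1)
DC gain: substitute s = 0 into T(s) from step 2: T(0) = 4/1 = 4.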